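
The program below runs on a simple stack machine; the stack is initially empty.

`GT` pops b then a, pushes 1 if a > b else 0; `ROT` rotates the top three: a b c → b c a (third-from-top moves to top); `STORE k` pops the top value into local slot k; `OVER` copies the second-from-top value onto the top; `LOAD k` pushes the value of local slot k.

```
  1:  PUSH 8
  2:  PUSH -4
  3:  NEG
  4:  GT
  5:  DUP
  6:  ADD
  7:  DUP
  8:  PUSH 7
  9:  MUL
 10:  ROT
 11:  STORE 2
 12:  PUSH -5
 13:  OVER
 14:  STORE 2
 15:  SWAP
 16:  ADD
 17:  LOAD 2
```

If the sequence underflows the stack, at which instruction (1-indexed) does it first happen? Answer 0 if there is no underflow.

10

PUSH 8  -> [8]
PUSH -4 -> [8, -4]
NEG     -> [8, 4]
GT      -> [1]
DUP     -> [1, 1]
ADD     -> [2]
DUP     -> [2, 2]
PUSH 7  -> [2, 2, 7]
MUL     -> [2, 14]
ROT  — needs 3 operands, stack has 2 → underflow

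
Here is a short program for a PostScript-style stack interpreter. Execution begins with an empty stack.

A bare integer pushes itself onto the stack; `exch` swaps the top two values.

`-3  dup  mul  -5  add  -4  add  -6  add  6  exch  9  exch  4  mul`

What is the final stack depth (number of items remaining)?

-3   : [-3]
dup  : [-3, -3]
mul  : [9]
-5   : [9, -5]
add  : [4]
-4   : [4, -4]
add  : [0]
-6   : [0, -6]
add  : [-6]
6    : [-6, 6]
exch : [6, -6]
9    : [6, -6, 9]
exch : [6, 9, -6]
4    : [6, 9, -6, 4]
mul  : [6, 9, -24]

3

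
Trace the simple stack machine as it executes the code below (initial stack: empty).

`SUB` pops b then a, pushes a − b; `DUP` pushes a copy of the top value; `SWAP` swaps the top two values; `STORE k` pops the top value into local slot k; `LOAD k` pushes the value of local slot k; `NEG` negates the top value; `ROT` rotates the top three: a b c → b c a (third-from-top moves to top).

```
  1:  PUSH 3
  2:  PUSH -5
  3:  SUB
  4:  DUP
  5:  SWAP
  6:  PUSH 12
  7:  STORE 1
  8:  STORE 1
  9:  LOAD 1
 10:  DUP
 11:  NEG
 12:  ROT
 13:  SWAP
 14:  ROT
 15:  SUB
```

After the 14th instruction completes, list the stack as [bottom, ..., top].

PUSH 3  : [3]
PUSH -5 : [3, -5]
SUB     : [8]
DUP     : [8, 8]
SWAP    : [8, 8]
PUSH 12 : [8, 8, 12]
STORE 1 : [8, 8]
STORE 1 : [8]
LOAD 1  : [8, 8]
DUP     : [8, 8, 8]
NEG     : [8, 8, -8]
ROT     : [8, -8, 8]
SWAP    : [8, 8, -8]
ROT     : [8, -8, 8]

[8, -8, 8]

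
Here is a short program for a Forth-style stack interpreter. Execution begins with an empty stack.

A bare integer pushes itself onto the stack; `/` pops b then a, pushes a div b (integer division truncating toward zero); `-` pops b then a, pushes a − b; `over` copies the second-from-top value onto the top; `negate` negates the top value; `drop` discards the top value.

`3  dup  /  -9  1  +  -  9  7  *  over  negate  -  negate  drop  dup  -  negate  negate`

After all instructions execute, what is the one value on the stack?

0

3      → 3
dup    → 3 3
/      → 1
-9     → 1 -9
1      → 1 -9 1
+      → 1 -8
-      → 9
9      → 9 9
7      → 9 9 7
*      → 9 63
over   → 9 63 9
negate → 9 63 -9
-      → 9 72
negate → 9 -72
drop   → 9
dup    → 9 9
-      → 0
negate → 0
negate → 0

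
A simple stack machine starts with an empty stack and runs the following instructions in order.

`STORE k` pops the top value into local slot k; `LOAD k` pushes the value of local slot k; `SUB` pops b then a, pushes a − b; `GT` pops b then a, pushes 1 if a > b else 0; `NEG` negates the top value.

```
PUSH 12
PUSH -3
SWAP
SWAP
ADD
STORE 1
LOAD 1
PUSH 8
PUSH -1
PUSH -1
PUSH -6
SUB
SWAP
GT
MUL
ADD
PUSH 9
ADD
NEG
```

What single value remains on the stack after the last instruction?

PUSH 12  [12]
PUSH -3  [12, -3]
SWAP     [-3, 12]
SWAP     [12, -3]
ADD      [9]
STORE 1  []
LOAD 1   [9]
PUSH 8   [9, 8]
PUSH -1  [9, 8, -1]
PUSH -1  [9, 8, -1, -1]
PUSH -6  [9, 8, -1, -1, -6]
SUB      [9, 8, -1, 5]
SWAP     [9, 8, 5, -1]
GT       [9, 8, 1]
MUL      [9, 8]
ADD      [17]
PUSH 9   [17, 9]
ADD      [26]
NEG      [-26]

-26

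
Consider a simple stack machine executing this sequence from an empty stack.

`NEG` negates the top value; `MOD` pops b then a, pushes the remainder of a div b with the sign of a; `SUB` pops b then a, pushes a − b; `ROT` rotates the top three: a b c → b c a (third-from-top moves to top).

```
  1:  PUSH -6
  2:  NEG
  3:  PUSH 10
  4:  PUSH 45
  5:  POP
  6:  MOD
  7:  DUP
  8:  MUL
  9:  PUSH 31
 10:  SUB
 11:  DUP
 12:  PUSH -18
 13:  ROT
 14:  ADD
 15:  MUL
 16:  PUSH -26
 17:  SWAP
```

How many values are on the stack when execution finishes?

PUSH -6  -> [-6]
NEG      -> [6]
PUSH 10  -> [6, 10]
PUSH 45  -> [6, 10, 45]
POP      -> [6, 10]
MOD      -> [6]
DUP      -> [6, 6]
MUL      -> [36]
PUSH 31  -> [36, 31]
SUB      -> [5]
DUP      -> [5, 5]
PUSH -18 -> [5, 5, -18]
ROT      -> [5, -18, 5]
ADD      -> [5, -13]
MUL      -> [-65]
PUSH -26 -> [-65, -26]
SWAP     -> [-26, -65]

2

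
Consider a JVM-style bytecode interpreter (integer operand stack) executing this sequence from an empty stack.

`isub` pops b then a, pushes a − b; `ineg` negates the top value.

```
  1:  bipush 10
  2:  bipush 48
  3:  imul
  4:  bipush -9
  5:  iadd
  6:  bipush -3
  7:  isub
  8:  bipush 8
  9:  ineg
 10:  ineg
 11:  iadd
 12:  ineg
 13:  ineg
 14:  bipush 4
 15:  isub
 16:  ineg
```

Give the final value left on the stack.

-478

bipush 10  10
bipush 48  10 48
imul       480
bipush -9  480 -9
iadd       471
bipush -3  471 -3
isub       474
bipush 8   474 8
ineg       474 -8
ineg       474 8
iadd       482
ineg       -482
ineg       482
bipush 4   482 4
isub       478
ineg       -478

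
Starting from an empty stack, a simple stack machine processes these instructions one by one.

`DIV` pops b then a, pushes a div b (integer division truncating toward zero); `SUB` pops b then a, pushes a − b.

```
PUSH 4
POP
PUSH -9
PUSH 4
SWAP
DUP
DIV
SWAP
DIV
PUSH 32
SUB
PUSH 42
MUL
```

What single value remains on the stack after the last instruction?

-1344

PUSH 4  -> 4
POP     -> (empty)
PUSH -9 -> -9
PUSH 4  -> -9 4
SWAP    -> 4 -9
DUP     -> 4 -9 -9
DIV     -> 4 1
SWAP    -> 1 4
DIV     -> 0
PUSH 32 -> 0 32
SUB     -> -32
PUSH 42 -> -32 42
MUL     -> -1344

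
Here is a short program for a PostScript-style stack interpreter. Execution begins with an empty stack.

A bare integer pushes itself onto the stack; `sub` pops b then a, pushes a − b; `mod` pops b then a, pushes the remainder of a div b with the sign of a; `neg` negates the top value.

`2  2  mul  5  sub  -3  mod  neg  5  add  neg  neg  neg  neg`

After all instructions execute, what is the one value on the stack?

6

2   -> 2
2   -> 2 2
mul -> 4
5   -> 4 5
sub -> -1
-3  -> -1 -3
mod -> -1
neg -> 1
5   -> 1 5
add -> 6
neg -> -6
neg -> 6
neg -> -6
neg -> 6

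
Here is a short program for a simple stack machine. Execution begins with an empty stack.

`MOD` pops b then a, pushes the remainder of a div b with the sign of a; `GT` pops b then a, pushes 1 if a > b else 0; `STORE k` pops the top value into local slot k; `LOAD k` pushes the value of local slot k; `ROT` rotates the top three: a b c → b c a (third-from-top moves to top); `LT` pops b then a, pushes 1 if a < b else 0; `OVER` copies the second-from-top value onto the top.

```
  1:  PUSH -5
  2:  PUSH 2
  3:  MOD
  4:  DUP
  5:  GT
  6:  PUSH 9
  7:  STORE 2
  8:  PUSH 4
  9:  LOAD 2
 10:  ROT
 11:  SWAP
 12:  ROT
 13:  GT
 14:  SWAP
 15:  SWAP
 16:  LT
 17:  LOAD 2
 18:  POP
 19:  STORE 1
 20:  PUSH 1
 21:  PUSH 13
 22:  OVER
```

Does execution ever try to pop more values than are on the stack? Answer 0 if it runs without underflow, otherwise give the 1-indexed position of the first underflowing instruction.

PUSH -5  -5
PUSH 2   -5 2
MOD      -1
DUP      -1 -1
GT       0
PUSH 9   0 9
STORE 2  0
PUSH 4   0 4
LOAD 2   0 4 9
ROT      4 9 0
SWAP     4 0 9
ROT      0 9 4
GT       0 1
SWAP     1 0
SWAP     0 1
LT       1
LOAD 2   1 9
POP      1
STORE 1  (empty)
PUSH 1   1
PUSH 13  1 13
OVER     1 13 1

0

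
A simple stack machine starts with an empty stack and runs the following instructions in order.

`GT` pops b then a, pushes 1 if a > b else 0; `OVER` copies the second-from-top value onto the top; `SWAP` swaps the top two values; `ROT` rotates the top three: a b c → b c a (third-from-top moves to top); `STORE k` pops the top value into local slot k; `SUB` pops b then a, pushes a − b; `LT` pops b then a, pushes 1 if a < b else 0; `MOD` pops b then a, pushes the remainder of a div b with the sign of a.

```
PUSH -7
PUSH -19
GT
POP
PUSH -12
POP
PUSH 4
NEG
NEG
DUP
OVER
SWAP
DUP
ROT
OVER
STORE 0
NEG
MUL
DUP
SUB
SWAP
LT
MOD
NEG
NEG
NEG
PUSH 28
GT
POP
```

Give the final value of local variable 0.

4

PUSH -7   [-7]
PUSH -19  [-7, -19]
GT        [1]
POP       []
PUSH -12  [-12]
POP       []
PUSH 4    [4]
NEG       [-4]
NEG       [4]
DUP       [4, 4]
OVER      [4, 4, 4]
SWAP      [4, 4, 4]
DUP       [4, 4, 4, 4]
ROT       [4, 4, 4, 4]
OVER      [4, 4, 4, 4, 4]
STORE 0   [4, 4, 4, 4]
NEG       [4, 4, 4, -4]
MUL       [4, 4, -16]
DUP       [4, 4, -16, -16]
SUB       [4, 4, 0]
SWAP      [4, 0, 4]
LT        [4, 1]
MOD       [0]
NEG       [0]
NEG       [0]
NEG       [0]
PUSH 28   [0, 28]
GT        [0]
POP       []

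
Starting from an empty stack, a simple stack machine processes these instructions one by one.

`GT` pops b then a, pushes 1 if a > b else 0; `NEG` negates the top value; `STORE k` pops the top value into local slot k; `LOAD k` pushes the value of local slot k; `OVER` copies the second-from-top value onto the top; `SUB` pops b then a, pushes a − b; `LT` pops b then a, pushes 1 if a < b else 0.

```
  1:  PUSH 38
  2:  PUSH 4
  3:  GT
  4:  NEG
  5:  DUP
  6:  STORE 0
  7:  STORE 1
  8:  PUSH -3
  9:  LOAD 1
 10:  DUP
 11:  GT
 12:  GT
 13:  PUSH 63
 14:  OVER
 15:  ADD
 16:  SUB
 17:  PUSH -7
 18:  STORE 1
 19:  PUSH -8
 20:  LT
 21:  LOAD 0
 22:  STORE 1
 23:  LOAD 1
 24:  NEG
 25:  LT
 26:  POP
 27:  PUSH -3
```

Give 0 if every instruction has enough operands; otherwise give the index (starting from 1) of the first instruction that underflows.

PUSH 38  38
PUSH 4   38 4
GT       1
NEG      -1
DUP      -1 -1
STORE 0  -1
STORE 1  (empty)
PUSH -3  -3
LOAD 1   -3 -1
DUP      -3 -1 -1
GT       -3 0
GT       0
PUSH 63  0 63
OVER     0 63 0
ADD      0 63
SUB      -63
PUSH -7  -63 -7
STORE 1  -63
PUSH -8  -63 -8
LT       1
LOAD 0   1 -1
STORE 1  1
LOAD 1   1 -1
NEG      1 1
LT       0
POP      (empty)
PUSH -3  -3

0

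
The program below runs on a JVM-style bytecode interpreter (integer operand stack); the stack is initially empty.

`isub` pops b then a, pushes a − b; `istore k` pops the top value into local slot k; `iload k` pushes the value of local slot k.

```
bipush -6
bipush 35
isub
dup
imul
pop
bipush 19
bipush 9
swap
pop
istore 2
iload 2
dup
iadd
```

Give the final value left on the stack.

bipush -6 -> -6
bipush 35 -> -6 35
isub      -> -41
dup       -> -41 -41
imul      -> 1681
pop       -> (empty)
bipush 19 -> 19
bipush 9  -> 19 9
swap      -> 9 19
pop       -> 9
istore 2  -> (empty)
iload 2   -> 9
dup       -> 9 9
iadd      -> 18

18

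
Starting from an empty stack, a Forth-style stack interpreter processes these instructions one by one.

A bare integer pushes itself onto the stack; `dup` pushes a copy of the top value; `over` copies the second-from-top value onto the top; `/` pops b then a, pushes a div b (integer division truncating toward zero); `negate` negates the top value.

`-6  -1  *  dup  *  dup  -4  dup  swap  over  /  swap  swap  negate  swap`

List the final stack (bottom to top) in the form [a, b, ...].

[36, 36, -1, -4]

-6     -> -6
-1     -> -6 -1
*      -> 6
dup    -> 6 6
*      -> 36
dup    -> 36 36
-4     -> 36 36 -4
dup    -> 36 36 -4 -4
swap   -> 36 36 -4 -4
over   -> 36 36 -4 -4 -4
/      -> 36 36 -4 1
swap   -> 36 36 1 -4
swap   -> 36 36 -4 1
negate -> 36 36 -4 -1
swap   -> 36 36 -1 -4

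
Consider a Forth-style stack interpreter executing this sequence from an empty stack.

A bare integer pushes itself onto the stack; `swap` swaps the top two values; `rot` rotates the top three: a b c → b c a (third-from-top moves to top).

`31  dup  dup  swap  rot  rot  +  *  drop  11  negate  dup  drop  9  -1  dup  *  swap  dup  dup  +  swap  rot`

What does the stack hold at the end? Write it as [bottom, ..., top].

[-11, 18, 9, 1]

31     → [31]
dup    → [31, 31]
dup    → [31, 31, 31]
swap   → [31, 31, 31]
rot    → [31, 31, 31]
rot    → [31, 31, 31]
+      → [31, 62]
*      → [1922]
drop   → []
11     → [11]
negate → [-11]
dup    → [-11, -11]
drop   → [-11]
9      → [-11, 9]
-1     → [-11, 9, -1]
dup    → [-11, 9, -1, -1]
*      → [-11, 9, 1]
swap   → [-11, 1, 9]
dup    → [-11, 1, 9, 9]
dup    → [-11, 1, 9, 9, 9]
+      → [-11, 1, 9, 18]
swap   → [-11, 1, 18, 9]
rot    → [-11, 18, 9, 1]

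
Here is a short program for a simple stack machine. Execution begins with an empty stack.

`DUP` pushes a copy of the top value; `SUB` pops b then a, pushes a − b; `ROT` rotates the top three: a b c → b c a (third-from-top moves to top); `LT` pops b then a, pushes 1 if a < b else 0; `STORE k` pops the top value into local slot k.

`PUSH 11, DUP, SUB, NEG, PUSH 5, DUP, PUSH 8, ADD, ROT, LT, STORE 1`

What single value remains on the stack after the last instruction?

PUSH 11  11
DUP      11 11
SUB      0
NEG      0
PUSH 5   0 5
DUP      0 5 5
PUSH 8   0 5 5 8
ADD      0 5 13
ROT      5 13 0
LT       5 0
STORE 1  5

5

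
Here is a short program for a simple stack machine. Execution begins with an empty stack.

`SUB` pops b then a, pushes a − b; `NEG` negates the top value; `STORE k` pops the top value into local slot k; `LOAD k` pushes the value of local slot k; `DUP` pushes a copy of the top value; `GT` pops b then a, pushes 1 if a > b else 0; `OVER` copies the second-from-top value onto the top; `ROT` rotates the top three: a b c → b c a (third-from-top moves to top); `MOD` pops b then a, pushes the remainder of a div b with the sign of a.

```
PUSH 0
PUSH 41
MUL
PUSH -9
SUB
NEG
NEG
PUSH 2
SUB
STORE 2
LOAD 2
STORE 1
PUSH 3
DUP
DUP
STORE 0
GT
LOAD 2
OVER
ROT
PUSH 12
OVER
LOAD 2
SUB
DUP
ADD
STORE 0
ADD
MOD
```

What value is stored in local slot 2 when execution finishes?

7

PUSH 0  -> [0]
PUSH 41 -> [0, 41]
MUL     -> [0]
PUSH -9 -> [0, -9]
SUB     -> [9]
NEG     -> [-9]
NEG     -> [9]
PUSH 2  -> [9, 2]
SUB     -> [7]
STORE 2 -> []
LOAD 2  -> [7]
STORE 1 -> []
PUSH 3  -> [3]
DUP     -> [3, 3]
DUP     -> [3, 3, 3]
STORE 0 -> [3, 3]
GT      -> [0]
LOAD 2  -> [0, 7]
OVER    -> [0, 7, 0]
ROT     -> [7, 0, 0]
PUSH 12 -> [7, 0, 0, 12]
OVER    -> [7, 0, 0, 12, 0]
LOAD 2  -> [7, 0, 0, 12, 0, 7]
SUB     -> [7, 0, 0, 12, -7]
DUP     -> [7, 0, 0, 12, -7, -7]
ADD     -> [7, 0, 0, 12, -14]
STORE 0 -> [7, 0, 0, 12]
ADD     -> [7, 0, 12]
MOD     -> [7, 0]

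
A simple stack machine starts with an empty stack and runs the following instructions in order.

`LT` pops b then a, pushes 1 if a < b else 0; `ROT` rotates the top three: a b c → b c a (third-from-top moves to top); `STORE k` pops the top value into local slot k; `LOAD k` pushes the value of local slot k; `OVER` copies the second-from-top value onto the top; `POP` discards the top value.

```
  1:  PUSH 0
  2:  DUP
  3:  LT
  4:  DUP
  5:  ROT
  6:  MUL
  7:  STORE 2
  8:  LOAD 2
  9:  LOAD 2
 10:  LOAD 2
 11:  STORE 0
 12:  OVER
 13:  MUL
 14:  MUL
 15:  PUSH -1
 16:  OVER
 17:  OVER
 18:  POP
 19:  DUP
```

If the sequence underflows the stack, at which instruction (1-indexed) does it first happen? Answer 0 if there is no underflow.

5

PUSH 0 → 0
DUP    → 0 0
LT     → 0
DUP    → 0 0
ROT  — needs 3 operands, stack has 2 → underflow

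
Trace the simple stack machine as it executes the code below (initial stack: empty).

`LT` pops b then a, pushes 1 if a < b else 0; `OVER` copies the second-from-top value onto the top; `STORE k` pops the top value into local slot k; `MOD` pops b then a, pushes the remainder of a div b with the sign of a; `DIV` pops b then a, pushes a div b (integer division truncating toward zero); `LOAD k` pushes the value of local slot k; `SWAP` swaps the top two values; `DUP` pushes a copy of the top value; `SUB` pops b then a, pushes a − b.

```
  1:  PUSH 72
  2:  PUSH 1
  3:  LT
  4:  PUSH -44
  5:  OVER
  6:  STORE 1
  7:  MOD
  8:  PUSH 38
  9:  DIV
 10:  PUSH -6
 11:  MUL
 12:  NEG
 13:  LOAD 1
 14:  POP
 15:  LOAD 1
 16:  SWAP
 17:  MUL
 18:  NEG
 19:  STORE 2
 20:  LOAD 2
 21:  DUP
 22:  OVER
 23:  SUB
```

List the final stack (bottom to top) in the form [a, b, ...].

[0, 0]

PUSH 72  → [72]
PUSH 1   → [72, 1]
LT       → [0]
PUSH -44 → [0, -44]
OVER     → [0, -44, 0]
STORE 1  → [0, -44]
MOD      → [0]
PUSH 38  → [0, 38]
DIV      → [0]
PUSH -6  → [0, -6]
MUL      → [0]
NEG      → [0]
LOAD 1   → [0, 0]
POP      → [0]
LOAD 1   → [0, 0]
SWAP     → [0, 0]
MUL      → [0]
NEG      → [0]
STORE 2  → []
LOAD 2   → [0]
DUP      → [0, 0]
OVER     → [0, 0, 0]
SUB      → [0, 0]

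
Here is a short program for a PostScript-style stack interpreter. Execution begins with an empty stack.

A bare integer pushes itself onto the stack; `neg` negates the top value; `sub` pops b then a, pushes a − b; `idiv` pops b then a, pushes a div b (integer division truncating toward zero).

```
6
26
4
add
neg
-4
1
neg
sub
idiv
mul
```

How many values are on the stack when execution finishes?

1

6    -> [6]
26   -> [6, 26]
4    -> [6, 26, 4]
add  -> [6, 30]
neg  -> [6, -30]
-4   -> [6, -30, -4]
1    -> [6, -30, -4, 1]
neg  -> [6, -30, -4, -1]
sub  -> [6, -30, -3]
idiv -> [6, 10]
mul  -> [60]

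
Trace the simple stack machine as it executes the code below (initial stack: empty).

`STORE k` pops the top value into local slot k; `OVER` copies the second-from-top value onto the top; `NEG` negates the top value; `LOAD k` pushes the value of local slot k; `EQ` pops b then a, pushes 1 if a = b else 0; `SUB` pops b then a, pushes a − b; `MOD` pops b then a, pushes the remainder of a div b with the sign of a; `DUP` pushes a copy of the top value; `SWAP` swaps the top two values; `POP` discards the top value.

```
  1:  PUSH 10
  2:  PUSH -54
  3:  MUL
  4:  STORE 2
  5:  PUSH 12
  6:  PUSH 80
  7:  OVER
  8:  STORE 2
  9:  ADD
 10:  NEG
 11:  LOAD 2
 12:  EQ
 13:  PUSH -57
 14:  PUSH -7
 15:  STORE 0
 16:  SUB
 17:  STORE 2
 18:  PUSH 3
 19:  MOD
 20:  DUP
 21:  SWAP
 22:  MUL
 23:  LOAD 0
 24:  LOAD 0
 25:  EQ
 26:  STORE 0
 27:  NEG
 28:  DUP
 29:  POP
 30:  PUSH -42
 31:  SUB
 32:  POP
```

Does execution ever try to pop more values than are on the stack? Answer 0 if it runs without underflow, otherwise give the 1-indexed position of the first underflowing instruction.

19

PUSH 10  -> [10]
PUSH -54 -> [10, -54]
MUL      -> [-540]
STORE 2  -> []
PUSH 12  -> [12]
PUSH 80  -> [12, 80]
OVER     -> [12, 80, 12]
STORE 2  -> [12, 80]
ADD      -> [92]
NEG      -> [-92]
LOAD 2   -> [-92, 12]
EQ       -> [0]
PUSH -57 -> [0, -57]
PUSH -7  -> [0, -57, -7]
STORE 0  -> [0, -57]
SUB      -> [57]
STORE 2  -> []
PUSH 3   -> [3]
MOD  — needs 2 operands, stack has 1 → underflow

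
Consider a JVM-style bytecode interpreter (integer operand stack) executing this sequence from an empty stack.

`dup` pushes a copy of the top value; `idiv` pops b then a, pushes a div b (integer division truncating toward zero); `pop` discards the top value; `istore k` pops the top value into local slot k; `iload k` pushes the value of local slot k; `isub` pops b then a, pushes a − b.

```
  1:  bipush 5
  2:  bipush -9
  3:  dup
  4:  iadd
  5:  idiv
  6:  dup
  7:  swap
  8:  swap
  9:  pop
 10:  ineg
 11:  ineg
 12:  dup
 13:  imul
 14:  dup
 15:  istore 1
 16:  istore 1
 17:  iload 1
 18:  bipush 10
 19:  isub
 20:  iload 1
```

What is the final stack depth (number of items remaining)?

2

bipush 5  -> [5]
bipush -9 -> [5, -9]
dup       -> [5, -9, -9]
iadd      -> [5, -18]
idiv      -> [0]
dup       -> [0, 0]
swap      -> [0, 0]
swap      -> [0, 0]
pop       -> [0]
ineg      -> [0]
ineg      -> [0]
dup       -> [0, 0]
imul      -> [0]
dup       -> [0, 0]
istore 1  -> [0]
istore 1  -> []
iload 1   -> [0]
bipush 10 -> [0, 10]
isub      -> [-10]
iload 1   -> [-10, 0]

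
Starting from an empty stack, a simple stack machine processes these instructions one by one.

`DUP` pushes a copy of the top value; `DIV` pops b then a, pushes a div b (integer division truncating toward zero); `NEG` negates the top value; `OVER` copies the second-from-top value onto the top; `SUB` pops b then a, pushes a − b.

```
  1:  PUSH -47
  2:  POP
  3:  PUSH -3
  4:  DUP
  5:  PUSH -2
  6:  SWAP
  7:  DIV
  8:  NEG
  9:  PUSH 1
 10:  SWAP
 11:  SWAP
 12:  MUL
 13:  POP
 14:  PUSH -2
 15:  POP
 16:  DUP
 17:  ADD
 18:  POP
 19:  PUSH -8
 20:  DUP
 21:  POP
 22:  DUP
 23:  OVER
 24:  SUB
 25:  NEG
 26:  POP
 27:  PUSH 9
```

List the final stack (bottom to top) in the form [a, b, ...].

PUSH -47 -> -47
POP      -> (empty)
PUSH -3  -> -3
DUP      -> -3 -3
PUSH -2  -> -3 -3 -2
SWAP     -> -3 -2 -3
DIV      -> -3 0
NEG      -> -3 0
PUSH 1   -> -3 0 1
SWAP     -> -3 1 0
SWAP     -> -3 0 1
MUL      -> -3 0
POP      -> -3
PUSH -2  -> -3 -2
POP      -> -3
DUP      -> -3 -3
ADD      -> -6
POP      -> (empty)
PUSH -8  -> -8
DUP      -> -8 -8
POP      -> -8
DUP      -> -8 -8
OVER     -> -8 -8 -8
SUB      -> -8 0
NEG      -> -8 0
POP      -> -8
PUSH 9   -> -8 9

[-8, 9]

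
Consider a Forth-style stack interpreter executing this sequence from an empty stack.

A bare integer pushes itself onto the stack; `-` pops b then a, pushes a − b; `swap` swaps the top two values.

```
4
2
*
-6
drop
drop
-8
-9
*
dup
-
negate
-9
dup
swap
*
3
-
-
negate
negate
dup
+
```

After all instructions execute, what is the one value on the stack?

4      : 4
2      : 4 2
*      : 8
-6     : 8 -6
drop   : 8
drop   : (empty)
-8     : -8
-9     : -8 -9
*      : 72
dup    : 72 72
-      : 0
negate : 0
-9     : 0 -9
dup    : 0 -9 -9
swap   : 0 -9 -9
*      : 0 81
3      : 0 81 3
-      : 0 78
-      : -78
negate : 78
negate : -78
dup    : -78 -78
+      : -156

-156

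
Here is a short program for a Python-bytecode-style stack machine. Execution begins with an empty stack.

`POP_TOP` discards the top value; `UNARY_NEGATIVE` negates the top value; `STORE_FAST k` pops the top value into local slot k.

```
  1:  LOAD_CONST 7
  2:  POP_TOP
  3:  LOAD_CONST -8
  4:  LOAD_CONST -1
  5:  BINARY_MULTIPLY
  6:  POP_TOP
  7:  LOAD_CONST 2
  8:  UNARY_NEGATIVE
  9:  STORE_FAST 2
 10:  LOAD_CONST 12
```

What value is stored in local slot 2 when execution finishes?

-2

LOAD_CONST 7    → 7
POP_TOP         → (empty)
LOAD_CONST -8   → -8
LOAD_CONST -1   → -8 -1
BINARY_MULTIPLY → 8
POP_TOP         → (empty)
LOAD_CONST 2    → 2
UNARY_NEGATIVE  → -2
STORE_FAST 2    → (empty)
LOAD_CONST 12   → 12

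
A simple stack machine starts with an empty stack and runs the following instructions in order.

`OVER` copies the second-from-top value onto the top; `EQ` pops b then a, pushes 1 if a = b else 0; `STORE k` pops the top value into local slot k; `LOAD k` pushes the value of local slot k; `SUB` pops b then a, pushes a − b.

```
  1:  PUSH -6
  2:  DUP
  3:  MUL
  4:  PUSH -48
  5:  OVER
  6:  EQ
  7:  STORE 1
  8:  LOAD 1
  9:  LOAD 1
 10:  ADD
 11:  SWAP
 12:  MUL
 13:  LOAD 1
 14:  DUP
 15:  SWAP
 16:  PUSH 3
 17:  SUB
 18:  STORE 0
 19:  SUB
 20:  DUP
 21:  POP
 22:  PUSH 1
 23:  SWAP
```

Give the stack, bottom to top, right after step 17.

[0, 0, -3]

PUSH -6  : -6
DUP      : -6 -6
MUL      : 36
PUSH -48 : 36 -48
OVER     : 36 -48 36
EQ       : 36 0
STORE 1  : 36
LOAD 1   : 36 0
LOAD 1   : 36 0 0
ADD      : 36 0
SWAP     : 0 36
MUL      : 0
LOAD 1   : 0 0
DUP      : 0 0 0
SWAP     : 0 0 0
PUSH 3   : 0 0 0 3
SUB      : 0 0 -3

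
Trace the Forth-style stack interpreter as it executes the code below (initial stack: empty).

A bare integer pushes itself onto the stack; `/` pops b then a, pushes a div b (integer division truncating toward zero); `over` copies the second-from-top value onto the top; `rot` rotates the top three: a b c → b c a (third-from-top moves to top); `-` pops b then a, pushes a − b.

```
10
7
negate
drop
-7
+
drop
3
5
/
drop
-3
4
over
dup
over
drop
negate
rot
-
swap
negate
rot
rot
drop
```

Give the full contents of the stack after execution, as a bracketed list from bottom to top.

[3, -3]

10     → 10
7      → 10 7
negate → 10 -7
drop   → 10
-7     → 10 -7
+      → 3
drop   → (empty)
3      → 3
5      → 3 5
/      → 0
drop   → (empty)
-3     → -3
4      → -3 4
over   → -3 4 -3
dup    → -3 4 -3 -3
over   → -3 4 -3 -3 -3
drop   → -3 4 -3 -3
negate → -3 4 -3 3
rot    → -3 -3 3 4
-      → -3 -3 -1
swap   → -3 -1 -3
negate → -3 -1 3
rot    → -1 3 -3
rot    → 3 -3 -1
drop   → 3 -3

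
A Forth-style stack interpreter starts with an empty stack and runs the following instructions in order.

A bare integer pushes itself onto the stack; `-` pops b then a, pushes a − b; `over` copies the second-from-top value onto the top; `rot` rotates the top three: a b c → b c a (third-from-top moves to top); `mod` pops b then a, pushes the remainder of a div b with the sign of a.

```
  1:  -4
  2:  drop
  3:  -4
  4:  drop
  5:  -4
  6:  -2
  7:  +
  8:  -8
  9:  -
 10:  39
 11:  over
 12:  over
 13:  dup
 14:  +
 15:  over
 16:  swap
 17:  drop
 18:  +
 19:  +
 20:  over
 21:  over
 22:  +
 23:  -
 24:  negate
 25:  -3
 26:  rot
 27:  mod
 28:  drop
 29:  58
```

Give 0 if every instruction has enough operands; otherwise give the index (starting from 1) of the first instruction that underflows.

-4     → -4
drop   → (empty)
-4     → -4
drop   → (empty)
-4     → -4
-2     → -4 -2
+      → -6
-8     → -6 -8
-      → 2
39     → 2 39
over   → 2 39 2
over   → 2 39 2 39
dup    → 2 39 2 39 39
+      → 2 39 2 78
over   → 2 39 2 78 2
swap   → 2 39 2 2 78
drop   → 2 39 2 2
+      → 2 39 4
+      → 2 43
over   → 2 43 2
over   → 2 43 2 43
+      → 2 43 45
-      → 2 -2
negate → 2 2
-3     → 2 2 -3
rot    → 2 -3 2
mod    → 2 -1
drop   → 2
58     → 2 58

0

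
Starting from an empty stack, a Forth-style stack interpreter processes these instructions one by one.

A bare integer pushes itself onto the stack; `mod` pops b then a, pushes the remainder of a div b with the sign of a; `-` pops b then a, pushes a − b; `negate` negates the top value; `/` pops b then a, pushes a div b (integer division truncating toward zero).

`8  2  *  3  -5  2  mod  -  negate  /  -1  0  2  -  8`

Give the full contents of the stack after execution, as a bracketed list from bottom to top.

[-4, -1, -2, 8]

8       [8]
2       [8, 2]
*       [16]
3       [16, 3]
-5      [16, 3, -5]
2       [16, 3, -5, 2]
mod     [16, 3, -1]
-       [16, 4]
negate  [16, -4]
/       [-4]
-1      [-4, -1]
0       [-4, -1, 0]
2       [-4, -1, 0, 2]
-       [-4, -1, -2]
8       [-4, -1, -2, 8]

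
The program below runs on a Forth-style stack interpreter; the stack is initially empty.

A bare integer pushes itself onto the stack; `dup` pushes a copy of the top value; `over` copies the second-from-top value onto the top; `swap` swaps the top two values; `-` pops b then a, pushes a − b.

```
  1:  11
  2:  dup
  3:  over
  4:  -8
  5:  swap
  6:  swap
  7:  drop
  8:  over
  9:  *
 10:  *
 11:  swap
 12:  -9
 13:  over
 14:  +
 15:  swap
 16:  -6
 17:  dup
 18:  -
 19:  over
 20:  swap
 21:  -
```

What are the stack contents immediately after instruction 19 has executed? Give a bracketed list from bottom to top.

11   : [11]
dup  : [11, 11]
over : [11, 11, 11]
-8   : [11, 11, 11, -8]
swap : [11, 11, -8, 11]
swap : [11, 11, 11, -8]
drop : [11, 11, 11]
over : [11, 11, 11, 11]
*    : [11, 11, 121]
*    : [11, 1331]
swap : [1331, 11]
-9   : [1331, 11, -9]
over : [1331, 11, -9, 11]
+    : [1331, 11, 2]
swap : [1331, 2, 11]
-6   : [1331, 2, 11, -6]
dup  : [1331, 2, 11, -6, -6]
-    : [1331, 2, 11, 0]
over : [1331, 2, 11, 0, 11]

[1331, 2, 11, 0, 11]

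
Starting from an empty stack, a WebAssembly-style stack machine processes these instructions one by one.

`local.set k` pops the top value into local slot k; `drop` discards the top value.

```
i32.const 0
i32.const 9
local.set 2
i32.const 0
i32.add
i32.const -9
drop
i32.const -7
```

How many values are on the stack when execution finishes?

2

i32.const 0  -> [0]
i32.const 9  -> [0, 9]
local.set 2  -> [0]
i32.const 0  -> [0, 0]
i32.add      -> [0]
i32.const -9 -> [0, -9]
drop         -> [0]
i32.const -7 -> [0, -7]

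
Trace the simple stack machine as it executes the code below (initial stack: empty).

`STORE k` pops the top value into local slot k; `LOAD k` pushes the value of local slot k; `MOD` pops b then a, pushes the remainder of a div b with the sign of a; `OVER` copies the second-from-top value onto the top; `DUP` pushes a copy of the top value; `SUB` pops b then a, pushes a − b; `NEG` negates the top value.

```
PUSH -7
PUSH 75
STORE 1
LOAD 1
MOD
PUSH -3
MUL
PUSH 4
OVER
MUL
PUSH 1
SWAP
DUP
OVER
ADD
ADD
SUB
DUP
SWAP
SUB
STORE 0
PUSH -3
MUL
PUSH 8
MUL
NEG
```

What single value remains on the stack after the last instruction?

PUSH -7 : [-7]
PUSH 75 : [-7, 75]
STORE 1 : [-7]
LOAD 1  : [-7, 75]
MOD     : [-7]
PUSH -3 : [-7, -3]
MUL     : [21]
PUSH 4  : [21, 4]
OVER    : [21, 4, 21]
MUL     : [21, 84]
PUSH 1  : [21, 84, 1]
SWAP    : [21, 1, 84]
DUP     : [21, 1, 84, 84]
OVER    : [21, 1, 84, 84, 84]
ADD     : [21, 1, 84, 168]
ADD     : [21, 1, 252]
SUB     : [21, -251]
DUP     : [21, -251, -251]
SWAP    : [21, -251, -251]
SUB     : [21, 0]
STORE 0 : [21]
PUSH -3 : [21, -3]
MUL     : [-63]
PUSH 8  : [-63, 8]
MUL     : [-504]
NEG     : [504]

504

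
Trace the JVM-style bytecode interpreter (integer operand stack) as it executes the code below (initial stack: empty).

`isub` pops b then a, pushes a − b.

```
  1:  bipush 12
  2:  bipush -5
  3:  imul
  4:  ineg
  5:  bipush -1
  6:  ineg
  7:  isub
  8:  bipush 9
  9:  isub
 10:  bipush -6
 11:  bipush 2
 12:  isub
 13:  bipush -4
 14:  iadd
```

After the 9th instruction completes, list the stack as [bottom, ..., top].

bipush 12 : 12
bipush -5 : 12 -5
imul      : -60
ineg      : 60
bipush -1 : 60 -1
ineg      : 60 1
isub      : 59
bipush 9  : 59 9
isub      : 50

[50]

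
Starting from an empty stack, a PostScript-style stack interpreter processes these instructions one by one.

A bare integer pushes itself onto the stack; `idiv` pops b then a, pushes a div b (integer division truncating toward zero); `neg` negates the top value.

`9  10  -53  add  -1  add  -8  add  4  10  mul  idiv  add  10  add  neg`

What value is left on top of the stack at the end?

-18

9    -> [9]
10   -> [9, 10]
-53  -> [9, 10, -53]
add  -> [9, -43]
-1   -> [9, -43, -1]
add  -> [9, -44]
-8   -> [9, -44, -8]
add  -> [9, -52]
4    -> [9, -52, 4]
10   -> [9, -52, 4, 10]
mul  -> [9, -52, 40]
idiv -> [9, -1]
add  -> [8]
10   -> [8, 10]
add  -> [18]
neg  -> [-18]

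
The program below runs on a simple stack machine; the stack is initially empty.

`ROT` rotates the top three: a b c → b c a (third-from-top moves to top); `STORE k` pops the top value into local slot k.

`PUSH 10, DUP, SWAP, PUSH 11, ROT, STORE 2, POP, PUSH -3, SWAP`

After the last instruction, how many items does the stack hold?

PUSH 10 : [10]
DUP     : [10, 10]
SWAP    : [10, 10]
PUSH 11 : [10, 10, 11]
ROT     : [10, 11, 10]
STORE 2 : [10, 11]
POP     : [10]
PUSH -3 : [10, -3]
SWAP    : [-3, 10]

2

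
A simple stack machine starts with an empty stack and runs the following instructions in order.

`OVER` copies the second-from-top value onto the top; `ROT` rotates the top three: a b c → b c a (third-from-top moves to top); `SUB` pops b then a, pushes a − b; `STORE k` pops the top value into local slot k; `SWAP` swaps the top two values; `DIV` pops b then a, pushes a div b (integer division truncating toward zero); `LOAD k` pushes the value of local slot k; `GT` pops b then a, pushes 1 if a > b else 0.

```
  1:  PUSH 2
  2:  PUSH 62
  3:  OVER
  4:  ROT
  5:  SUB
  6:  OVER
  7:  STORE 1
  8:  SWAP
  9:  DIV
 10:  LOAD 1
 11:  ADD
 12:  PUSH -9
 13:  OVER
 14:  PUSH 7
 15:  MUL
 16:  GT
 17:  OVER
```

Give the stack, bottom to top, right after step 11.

[62]

PUSH 2  → [2]
PUSH 62 → [2, 62]
OVER    → [2, 62, 2]
ROT     → [62, 2, 2]
SUB     → [62, 0]
OVER    → [62, 0, 62]
STORE 1 → [62, 0]
SWAP    → [0, 62]
DIV     → [0]
LOAD 1  → [0, 62]
ADD     → [62]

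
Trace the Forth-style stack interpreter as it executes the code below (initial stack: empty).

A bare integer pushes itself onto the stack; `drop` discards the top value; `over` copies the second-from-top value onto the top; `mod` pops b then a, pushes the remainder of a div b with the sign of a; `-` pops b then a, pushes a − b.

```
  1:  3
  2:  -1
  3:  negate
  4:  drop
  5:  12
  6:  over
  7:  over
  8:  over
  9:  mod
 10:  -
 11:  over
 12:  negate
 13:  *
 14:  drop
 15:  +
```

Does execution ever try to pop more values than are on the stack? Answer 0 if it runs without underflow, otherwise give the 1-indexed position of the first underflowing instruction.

0

3      → [3]
-1     → [3, -1]
negate → [3, 1]
drop   → [3]
12     → [3, 12]
over   → [3, 12, 3]
over   → [3, 12, 3, 12]
over   → [3, 12, 3, 12, 3]
mod    → [3, 12, 3, 0]
-      → [3, 12, 3]
over   → [3, 12, 3, 12]
negate → [3, 12, 3, -12]
*      → [3, 12, -36]
drop   → [3, 12]
+      → [15]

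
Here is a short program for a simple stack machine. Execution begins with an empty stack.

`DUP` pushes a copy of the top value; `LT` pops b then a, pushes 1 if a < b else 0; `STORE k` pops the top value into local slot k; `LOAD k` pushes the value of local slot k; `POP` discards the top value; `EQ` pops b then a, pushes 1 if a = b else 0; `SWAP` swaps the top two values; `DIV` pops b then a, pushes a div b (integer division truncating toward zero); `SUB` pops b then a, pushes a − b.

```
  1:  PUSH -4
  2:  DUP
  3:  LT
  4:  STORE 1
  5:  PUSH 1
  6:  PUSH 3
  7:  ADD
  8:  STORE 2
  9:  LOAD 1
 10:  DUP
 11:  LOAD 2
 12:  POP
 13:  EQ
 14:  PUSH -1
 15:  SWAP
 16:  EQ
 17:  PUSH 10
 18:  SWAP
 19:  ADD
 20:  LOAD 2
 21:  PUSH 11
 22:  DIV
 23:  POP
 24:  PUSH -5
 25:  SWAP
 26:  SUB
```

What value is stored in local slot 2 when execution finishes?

PUSH -4 → -4
DUP     → -4 -4
LT      → 0
STORE 1 → (empty)
PUSH 1  → 1
PUSH 3  → 1 3
ADD     → 4
STORE 2 → (empty)
LOAD 1  → 0
DUP     → 0 0
LOAD 2  → 0 0 4
POP     → 0 0
EQ      → 1
PUSH -1 → 1 -1
SWAP    → -1 1
EQ      → 0
PUSH 10 → 0 10
SWAP    → 10 0
ADD     → 10
LOAD 2  → 10 4
PUSH 11 → 10 4 11
DIV     → 10 0
POP     → 10
PUSH -5 → 10 -5
SWAP    → -5 10
SUB     → -15

4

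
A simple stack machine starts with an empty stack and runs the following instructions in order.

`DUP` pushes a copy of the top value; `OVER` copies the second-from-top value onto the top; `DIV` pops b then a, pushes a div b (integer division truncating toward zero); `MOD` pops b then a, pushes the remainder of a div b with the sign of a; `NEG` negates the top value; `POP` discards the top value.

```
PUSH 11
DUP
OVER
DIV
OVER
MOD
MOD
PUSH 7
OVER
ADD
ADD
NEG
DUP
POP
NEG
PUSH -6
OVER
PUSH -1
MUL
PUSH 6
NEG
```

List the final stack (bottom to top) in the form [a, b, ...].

PUSH 11 : 11
DUP     : 11 11
OVER    : 11 11 11
DIV     : 11 1
OVER    : 11 1 11
MOD     : 11 1
MOD     : 0
PUSH 7  : 0 7
OVER    : 0 7 0
ADD     : 0 7
ADD     : 7
NEG     : -7
DUP     : -7 -7
POP     : -7
NEG     : 7
PUSH -6 : 7 -6
OVER    : 7 -6 7
PUSH -1 : 7 -6 7 -1
MUL     : 7 -6 -7
PUSH 6  : 7 -6 -7 6
NEG     : 7 -6 -7 -6

[7, -6, -7, -6]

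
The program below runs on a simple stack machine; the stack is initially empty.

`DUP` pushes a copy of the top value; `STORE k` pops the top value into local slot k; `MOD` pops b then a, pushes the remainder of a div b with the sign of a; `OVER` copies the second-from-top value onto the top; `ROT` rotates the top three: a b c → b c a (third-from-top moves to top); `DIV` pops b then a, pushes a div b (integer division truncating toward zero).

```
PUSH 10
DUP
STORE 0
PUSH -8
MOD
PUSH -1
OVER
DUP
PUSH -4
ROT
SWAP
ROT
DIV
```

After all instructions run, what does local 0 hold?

PUSH 10 : [10]
DUP     : [10, 10]
STORE 0 : [10]
PUSH -8 : [10, -8]
MOD     : [2]
PUSH -1 : [2, -1]
OVER    : [2, -1, 2]
DUP     : [2, -1, 2, 2]
PUSH -4 : [2, -1, 2, 2, -4]
ROT     : [2, -1, 2, -4, 2]
SWAP    : [2, -1, 2, 2, -4]
ROT     : [2, -1, 2, -4, 2]
DIV     : [2, -1, 2, -2]

10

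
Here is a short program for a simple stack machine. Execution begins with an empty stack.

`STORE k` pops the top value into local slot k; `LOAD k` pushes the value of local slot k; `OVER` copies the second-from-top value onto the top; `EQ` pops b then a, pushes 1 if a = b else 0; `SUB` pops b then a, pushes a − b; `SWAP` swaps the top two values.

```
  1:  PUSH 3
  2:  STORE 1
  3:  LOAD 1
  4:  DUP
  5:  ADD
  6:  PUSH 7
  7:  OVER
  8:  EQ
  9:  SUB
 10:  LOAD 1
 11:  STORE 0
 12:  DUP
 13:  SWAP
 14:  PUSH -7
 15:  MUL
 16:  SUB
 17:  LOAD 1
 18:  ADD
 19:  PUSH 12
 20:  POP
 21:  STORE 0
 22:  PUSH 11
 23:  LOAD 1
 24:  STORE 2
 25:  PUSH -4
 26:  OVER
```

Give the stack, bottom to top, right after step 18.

PUSH 3  -> [3]
STORE 1 -> []
LOAD 1  -> [3]
DUP     -> [3, 3]
ADD     -> [6]
PUSH 7  -> [6, 7]
OVER    -> [6, 7, 6]
EQ      -> [6, 0]
SUB     -> [6]
LOAD 1  -> [6, 3]
STORE 0 -> [6]
DUP     -> [6, 6]
SWAP    -> [6, 6]
PUSH -7 -> [6, 6, -7]
MUL     -> [6, -42]
SUB     -> [48]
LOAD 1  -> [48, 3]
ADD     -> [51]

[51]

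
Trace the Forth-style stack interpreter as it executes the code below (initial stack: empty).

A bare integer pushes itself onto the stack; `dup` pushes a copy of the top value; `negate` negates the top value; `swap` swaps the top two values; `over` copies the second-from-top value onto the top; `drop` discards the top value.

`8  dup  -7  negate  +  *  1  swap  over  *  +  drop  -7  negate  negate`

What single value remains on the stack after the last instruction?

8      -> [8]
dup    -> [8, 8]
-7     -> [8, 8, -7]
negate -> [8, 8, 7]
+      -> [8, 15]
*      -> [120]
1      -> [120, 1]
swap   -> [1, 120]
over   -> [1, 120, 1]
*      -> [1, 120]
+      -> [121]
drop   -> []
-7     -> [-7]
negate -> [7]
negate -> [-7]

-7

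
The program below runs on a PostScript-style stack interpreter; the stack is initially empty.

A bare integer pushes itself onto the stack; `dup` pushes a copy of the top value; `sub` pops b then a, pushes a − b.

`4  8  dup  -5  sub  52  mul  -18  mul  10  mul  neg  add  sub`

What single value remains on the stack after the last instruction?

-121684

4    4
8    4 8
dup  4 8 8
-5   4 8 8 -5
sub  4 8 13
52   4 8 13 52
mul  4 8 676
-18  4 8 676 -18
mul  4 8 -12168
10   4 8 -12168 10
mul  4 8 -121680
neg  4 8 121680
add  4 121688
sub  -121684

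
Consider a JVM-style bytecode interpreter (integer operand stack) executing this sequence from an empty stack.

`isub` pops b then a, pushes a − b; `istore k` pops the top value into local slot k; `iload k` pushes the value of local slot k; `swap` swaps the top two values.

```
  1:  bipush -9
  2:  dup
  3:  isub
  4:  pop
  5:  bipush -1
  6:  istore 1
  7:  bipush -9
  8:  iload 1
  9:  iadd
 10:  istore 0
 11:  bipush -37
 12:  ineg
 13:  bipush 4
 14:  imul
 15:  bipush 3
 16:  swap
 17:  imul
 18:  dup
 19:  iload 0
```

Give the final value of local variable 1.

-1

bipush -9   [-9]
dup         [-9, -9]
isub        [0]
pop         []
bipush -1   [-1]
istore 1    []
bipush -9   [-9]
iload 1     [-9, -1]
iadd        [-10]
istore 0    []
bipush -37  [-37]
ineg        [37]
bipush 4    [37, 4]
imul        [148]
bipush 3    [148, 3]
swap        [3, 148]
imul        [444]
dup         [444, 444]
iload 0     [444, 444, -10]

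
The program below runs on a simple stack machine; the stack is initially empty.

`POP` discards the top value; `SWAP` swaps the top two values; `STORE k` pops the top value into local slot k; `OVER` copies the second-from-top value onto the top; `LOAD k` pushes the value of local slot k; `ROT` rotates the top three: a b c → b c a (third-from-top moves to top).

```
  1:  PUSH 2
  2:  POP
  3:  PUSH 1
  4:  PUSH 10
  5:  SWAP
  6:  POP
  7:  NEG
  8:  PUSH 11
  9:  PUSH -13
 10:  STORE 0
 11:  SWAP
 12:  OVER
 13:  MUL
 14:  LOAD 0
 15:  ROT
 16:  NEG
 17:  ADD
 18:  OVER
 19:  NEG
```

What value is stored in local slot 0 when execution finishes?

-13

PUSH 2   : [2]
POP      : []
PUSH 1   : [1]
PUSH 10  : [1, 10]
SWAP     : [10, 1]
POP      : [10]
NEG      : [-10]
PUSH 11  : [-10, 11]
PUSH -13 : [-10, 11, -13]
STORE 0  : [-10, 11]
SWAP     : [11, -10]
OVER     : [11, -10, 11]
MUL      : [11, -110]
LOAD 0   : [11, -110, -13]
ROT      : [-110, -13, 11]
NEG      : [-110, -13, -11]
ADD      : [-110, -24]
OVER     : [-110, -24, -110]
NEG      : [-110, -24, 110]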